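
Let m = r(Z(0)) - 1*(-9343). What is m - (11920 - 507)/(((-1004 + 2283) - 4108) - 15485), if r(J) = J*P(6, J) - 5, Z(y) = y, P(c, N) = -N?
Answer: 171027545/18314 ≈ 9338.6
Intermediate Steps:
r(J) = -5 - J² (r(J) = J*(-J) - 5 = -J² - 5 = -5 - J²)
m = 9338 (m = (-5 - 1*0²) - 1*(-9343) = (-5 - 1*0) + 9343 = (-5 + 0) + 9343 = -5 + 9343 = 9338)
m - (11920 - 507)/(((-1004 + 2283) - 4108) - 15485) = 9338 - (11920 - 507)/(((-1004 + 2283) - 4108) - 15485) = 9338 - 11413/((1279 - 4108) - 15485) = 9338 - 11413/(-2829 - 15485) = 9338 - 11413/(-18314) = 9338 - 11413*(-1)/18314 = 9338 - 1*(-11413/18314) = 9338 + 11413/18314 = 171027545/18314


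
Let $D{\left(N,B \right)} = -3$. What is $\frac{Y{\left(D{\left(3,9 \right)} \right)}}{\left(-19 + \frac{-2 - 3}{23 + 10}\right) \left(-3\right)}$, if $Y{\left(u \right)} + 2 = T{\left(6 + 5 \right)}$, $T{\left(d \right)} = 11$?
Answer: $\frac{99}{632} \approx 0.15665$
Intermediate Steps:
$Y{\left(u \right)} = 9$ ($Y{\left(u \right)} = -2 + 11 = 9$)
$\frac{Y{\left(D{\left(3,9 \right)} \right)}}{\left(-19 + \frac{-2 - 3}{23 + 10}\right) \left(-3\right)} = \frac{9}{\left(-19 + \frac{-2 - 3}{23 + 10}\right) \left(-3\right)} = \frac{9}{\left(-19 - \frac{5}{33}\right) \left(-3\right)} = \frac{9}{\left(- \frac{632}{33}\right) \left(-3\right)} = \frac{9}{\frac{632}{11}} = 9 \cdot \frac{11}{632} = \frac{99}{632}$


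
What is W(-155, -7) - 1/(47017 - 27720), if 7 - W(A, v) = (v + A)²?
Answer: -506295390/19297 ≈ -26237.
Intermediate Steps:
W(A, v) = 7 - (A + v)² (W(A, v) = 7 - (v + A)² = 7 - (A + v)²)
W(-155, -7) - 1/(47017 - 27720) = (7 - (-155 - 7)²) - 1/(47017 - 27720) = (7 - 1*(-162)²) - 1/19297 = (7 - 1*26244) - 1*1/19297 = (7 - 26244) - 1/19297 = -26237 - 1/19297 = -506295390/19297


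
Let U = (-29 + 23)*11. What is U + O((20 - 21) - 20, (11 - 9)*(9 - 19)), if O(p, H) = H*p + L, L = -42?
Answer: 312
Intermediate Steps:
U = -66 (U = -6*11 = -66)
O(p, H) = -42 + H*p (O(p, H) = H*p - 42 = -42 + H*p)
U + O((20 - 21) - 20, (11 - 9)*(9 - 19)) = -66 + (-42 + ((11 - 9)*(9 - 19))*((20 - 21) - 20)) = -66 + (-42 + (2*(-10))*(-1 - 20)) = -66 + (-42 - 20*(-21)) = -66 + (-42 + 420) = -66 + 378 = 312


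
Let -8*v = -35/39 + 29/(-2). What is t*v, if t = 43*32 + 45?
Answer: 1706621/624 ≈ 2735.0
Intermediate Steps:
v = 1201/624 (v = -(-35/39 + 29/(-2))/8 = -(-35*1/39 + 29*(-½))/8 = -(-35/39 - 29/2)/8 = -⅛*(-1201/78) = 1201/624 ≈ 1.9247)
t = 1421 (t = 1376 + 45 = 1421)
t*v = 1421*(1201/624) = 1706621/624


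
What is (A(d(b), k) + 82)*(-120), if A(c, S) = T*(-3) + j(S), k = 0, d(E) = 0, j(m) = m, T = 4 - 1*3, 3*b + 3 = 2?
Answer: -9480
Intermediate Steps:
b = -⅓ (b = -1 + (⅓)*2 = -1 + ⅔ = -⅓ ≈ -0.33333)
T = 1 (T = 4 - 3 = 1)
A(c, S) = -3 + S (A(c, S) = 1*(-3) + S = -3 + S)
(A(d(b), k) + 82)*(-120) = ((-3 + 0) + 82)*(-120) = (-3 + 82)*(-120) = 79*(-120) = -9480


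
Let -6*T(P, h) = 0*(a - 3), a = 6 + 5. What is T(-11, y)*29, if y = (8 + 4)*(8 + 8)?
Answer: 0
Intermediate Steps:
a = 11
y = 192 (y = 12*16 = 192)
T(P, h) = 0 (T(P, h) = -0*(11 - 3) = -0*8 = -1/6*0 = 0)
T(-11, y)*29 = 0*29 = 0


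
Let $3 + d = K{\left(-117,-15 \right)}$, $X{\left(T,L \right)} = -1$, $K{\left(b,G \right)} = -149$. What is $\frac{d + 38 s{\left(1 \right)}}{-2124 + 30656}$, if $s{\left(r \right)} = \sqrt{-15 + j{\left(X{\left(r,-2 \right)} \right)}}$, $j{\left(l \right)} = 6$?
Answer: $- \frac{38}{7133} + \frac{57 i}{14266} \approx -0.0053274 + 0.0039955 i$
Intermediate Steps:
$d = -152$ ($d = -3 - 149 = -152$)
$s{\left(r \right)} = 3 i$ ($s{\left(r \right)} = \sqrt{-15 + 6} = \sqrt{-9} = 3 i$)
$\frac{d + 38 s{\left(1 \right)}}{-2124 + 30656} = \frac{-152 + 38 \cdot 3 i}{-2124 + 30656} = \frac{-152 + 114 i}{28532} = \left(-152 + 114 i\right) \frac{1}{28532} = - \frac{38}{7133} + \frac{57 i}{14266}$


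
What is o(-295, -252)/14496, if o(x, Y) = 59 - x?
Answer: 59/2416 ≈ 0.024421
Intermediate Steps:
o(-295, -252)/14496 = (59 - 1*(-295))/14496 = (59 + 295)*(1/14496) = 354*(1/14496) = 59/2416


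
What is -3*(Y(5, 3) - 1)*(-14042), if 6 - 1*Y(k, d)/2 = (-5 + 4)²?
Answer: 379134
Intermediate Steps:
Y(k, d) = 10 (Y(k, d) = 12 - 2*(-5 + 4)² = 12 - 2*(-1)² = 12 - 2*1 = 12 - 2 = 10)
-3*(Y(5, 3) - 1)*(-14042) = -3*(10 - 1)*(-14042) = -3*9*(-14042) = -27*(-14042) = 379134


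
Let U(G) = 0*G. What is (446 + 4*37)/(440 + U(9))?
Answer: 27/20 ≈ 1.3500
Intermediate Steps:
U(G) = 0
(446 + 4*37)/(440 + U(9)) = (446 + 4*37)/(440 + 0) = (446 + 148)/440 = 594*(1/440) = 27/20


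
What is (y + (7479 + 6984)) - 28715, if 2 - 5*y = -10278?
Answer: -12196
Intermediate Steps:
y = 2056 (y = ⅖ - ⅕*(-10278) = ⅖ + 10278/5 = 2056)
(y + (7479 + 6984)) - 28715 = (2056 + (7479 + 6984)) - 28715 = (2056 + 14463) - 28715 = 16519 - 28715 = -12196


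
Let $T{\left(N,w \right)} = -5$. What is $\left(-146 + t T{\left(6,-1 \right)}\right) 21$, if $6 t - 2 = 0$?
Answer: $-3101$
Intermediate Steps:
$t = \frac{1}{3}$ ($t = \frac{1}{3} + \frac{1}{6} \cdot 0 = \frac{1}{3} + 0 = \frac{1}{3} \approx 0.33333$)
$\left(-146 + t T{\left(6,-1 \right)}\right) 21 = \left(-146 + \frac{1}{3} \left(-5\right)\right) 21 = \left(-146 - \frac{5}{3}\right) 21 = \left(- \frac{443}{3}\right) 21 = -3101$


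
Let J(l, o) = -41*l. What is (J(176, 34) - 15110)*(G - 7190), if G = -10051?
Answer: 384922566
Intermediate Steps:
(J(176, 34) - 15110)*(G - 7190) = (-41*176 - 15110)*(-10051 - 7190) = (-7216 - 15110)*(-17241) = -22326*(-17241) = 384922566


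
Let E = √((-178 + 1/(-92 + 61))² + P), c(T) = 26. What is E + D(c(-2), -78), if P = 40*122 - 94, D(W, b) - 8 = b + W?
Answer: -44 + √35058707/31 ≈ 147.00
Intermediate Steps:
D(W, b) = 8 + W + b (D(W, b) = 8 + (b + W) = 8 + (W + b) = 8 + W + b)
P = 4786 (P = 4880 - 94 = 4786)
E = √35058707/31 (E = √((-178 + 1/(-92 + 61))² + 4786) = √((-178 + 1/(-31))² + 4786) = √((-178 - 1/31)² + 4786) = √((-5519/31)² + 4786) = √(30459361/961 + 4786) = √(35058707/961) = √35058707/31 ≈ 191.00)
E + D(c(-2), -78) = √35058707/31 + (8 + 26 - 78) = √35058707/31 - 44 = -44 + √35058707/31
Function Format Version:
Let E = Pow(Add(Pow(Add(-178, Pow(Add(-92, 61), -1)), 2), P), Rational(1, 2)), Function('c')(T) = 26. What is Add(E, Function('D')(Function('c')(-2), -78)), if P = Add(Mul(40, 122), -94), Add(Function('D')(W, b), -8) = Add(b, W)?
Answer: Add(-44, Mul(Rational(1, 31), Pow(35058707, Rational(1, 2)))) ≈ 147.00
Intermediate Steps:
Function('D')(W, b) = Add(8, W, b) (Function('D')(W, b) = Add(8, Add(b, W)) = Add(8, Add(W, b)) = Add(8, W, b))
P = 4786 (P = Add(4880, -94) = 4786)
E = Mul(Rational(1, 31), Pow(35058707, Rational(1, 2))) (E = Pow(Add(Pow(Add(-178, Pow(Add(-92, 61), -1)), 2), 4786), Rational(1, 2)) = Pow(Add(Pow(Add(-178, Pow(-31, -1)), 2), 4786), Rational(1, 2)) = Pow(Add(Pow(Add(-178, Rational(-1, 31)), 2), 4786), Rational(1, 2)) = Pow(Add(Pow(Rational(-5519, 31), 2), 4786), Rational(1, 2)) = Pow(Add(Rational(30459361, 961), 4786), Rational(1, 2)) = Pow(Rational(35058707, 961), Rational(1, 2)) = Mul(Rational(1, 31), Pow(35058707, Rational(1, 2))) ≈ 191.00)
Add(E, Function('D')(Function('c')(-2), -78)) = Add(Mul(Rational(1, 31), Pow(35058707, Rational(1, 2))), Add(8, 26, -78)) = Add(Mul(Rational(1, 31), Pow(35058707, Rational(1, 2))), -44) = Add(-44, Mul(Rational(1, 31), Pow(35058707, Rational(1, 2))))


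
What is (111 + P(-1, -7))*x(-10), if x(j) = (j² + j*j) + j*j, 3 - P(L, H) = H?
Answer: 36300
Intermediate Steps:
P(L, H) = 3 - H
x(j) = 3*j² (x(j) = (j² + j²) + j² = 2*j² + j² = 3*j²)
(111 + P(-1, -7))*x(-10) = (111 + (3 - 1*(-7)))*(3*(-10)²) = (111 + (3 + 7))*(3*100) = (111 + 10)*300 = 121*300 = 36300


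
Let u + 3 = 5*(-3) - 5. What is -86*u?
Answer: 1978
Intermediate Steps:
u = -23 (u = -3 + (5*(-3) - 5) = -3 + (-15 - 5) = -3 - 20 = -23)
-86*u = -86*(-23) = 1978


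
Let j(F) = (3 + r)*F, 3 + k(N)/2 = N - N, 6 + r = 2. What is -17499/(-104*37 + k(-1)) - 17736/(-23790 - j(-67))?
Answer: 485828187/91944878 ≈ 5.2839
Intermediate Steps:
r = -4 (r = -6 + 2 = -4)
k(N) = -6 (k(N) = -6 + 2*(N - N) = -6 + 2*0 = -6 + 0 = -6)
j(F) = -F (j(F) = (3 - 4)*F = -F)
-17499/(-104*37 + k(-1)) - 17736/(-23790 - j(-67)) = -17499/(-104*37 - 6) - 17736/(-23790 - (-1)*(-67)) = -17499/(-3848 - 6) - 17736/(-23790 - 1*67) = -17499/(-3854) - 17736/(-23790 - 67) = -17499*(-1/3854) - 17736/(-23857) = 17499/3854 - 17736*(-1/23857) = 17499/3854 + 17736/23857 = 485828187/91944878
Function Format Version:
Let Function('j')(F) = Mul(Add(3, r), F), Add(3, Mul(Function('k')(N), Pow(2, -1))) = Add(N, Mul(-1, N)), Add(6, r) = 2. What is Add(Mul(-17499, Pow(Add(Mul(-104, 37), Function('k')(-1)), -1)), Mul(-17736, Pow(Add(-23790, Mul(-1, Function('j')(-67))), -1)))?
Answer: Rational(485828187, 91944878) ≈ 5.2839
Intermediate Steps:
r = -4 (r = Add(-6, 2) = -4)
Function('k')(N) = -6 (Function('k')(N) = Add(-6, Mul(2, Add(N, Mul(-1, N)))) = Add(-6, Mul(2, 0)) = Add(-6, 0) = -6)
Function('j')(F) = Mul(-1, F) (Function('j')(F) = Mul(Add(3, -4), F) = Mul(-1, F))
Add(Mul(-17499, Pow(Add(Mul(-104, 37), Function('k')(-1)), -1)), Mul(-17736, Pow(Add(-23790, Mul(-1, Function('j')(-67))), -1))) = Add(Mul(-17499, Pow(Add(Mul(-104, 37), -6), -1)), Mul(-17736, Pow(Add(-23790, Mul(-1, Mul(-1, -67))), -1))) = Add(Mul(-17499, Pow(Add(-3848, -6), -1)), Mul(-17736, Pow(Add(-23790, Mul(-1, 67)), -1))) = Add(Mul(-17499, Pow(-3854, -1)), Mul(-17736, Pow(Add(-23790, -67), -1))) = Add(Mul(-17499, Rational(-1, 3854)), Mul(-17736, Pow(-23857, -1))) = Add(Rational(17499, 3854), Mul(-17736, Rational(-1, 23857))) = Add(Rational(17499, 3854), Rational(17736, 23857)) = Rational(485828187, 91944878)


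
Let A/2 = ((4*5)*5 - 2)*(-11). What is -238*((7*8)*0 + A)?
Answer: 513128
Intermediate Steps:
A = -2156 (A = 2*(((4*5)*5 - 2)*(-11)) = 2*((20*5 - 2)*(-11)) = 2*((100 - 2)*(-11)) = 2*(98*(-11)) = 2*(-1078) = -2156)
-238*((7*8)*0 + A) = -238*((7*8)*0 - 2156) = -238*(56*0 - 2156) = -238*(0 - 2156) = -238*(-2156) = 513128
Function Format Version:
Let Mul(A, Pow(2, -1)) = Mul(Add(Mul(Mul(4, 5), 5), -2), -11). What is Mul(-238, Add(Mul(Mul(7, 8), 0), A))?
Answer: 513128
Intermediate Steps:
A = -2156 (A = Mul(2, Mul(Add(Mul(Mul(4, 5), 5), -2), -11)) = Mul(2, Mul(Add(Mul(20, 5), -2), -11)) = Mul(2, Mul(Add(100, -2), -11)) = Mul(2, Mul(98, -11)) = Mul(2, -1078) = -2156)
Mul(-238, Add(Mul(Mul(7, 8), 0), A)) = Mul(-238, Add(Mul(Mul(7, 8), 0), -2156)) = Mul(-238, Add(Mul(56, 0), -2156)) = Mul(-238, Add(0, -2156)) = Mul(-238, -2156) = 513128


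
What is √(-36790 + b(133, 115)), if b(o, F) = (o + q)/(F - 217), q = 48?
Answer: I*√382781622/102 ≈ 191.81*I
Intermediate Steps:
b(o, F) = (48 + o)/(-217 + F) (b(o, F) = (o + 48)/(F - 217) = (48 + o)/(-217 + F))
√(-36790 + b(133, 115)) = √(-36790 + (48 + 133)/(-217 + 115)) = √(-36790 + 181/(-102)) = √(-36790 - 1/102*181) = √(-36790 - 181/102) = √(-3752761/102) = I*√382781622/102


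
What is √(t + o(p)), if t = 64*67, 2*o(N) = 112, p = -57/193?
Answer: 2*√1086 ≈ 65.909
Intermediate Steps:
p = -57/193 (p = -57*1/193 = -57/193 ≈ -0.29534)
o(N) = 56 (o(N) = (½)*112 = 56)
t = 4288
√(t + o(p)) = √(4288 + 56) = √4344 = 2*√1086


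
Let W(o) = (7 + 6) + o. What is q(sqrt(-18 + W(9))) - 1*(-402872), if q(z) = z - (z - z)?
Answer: 402874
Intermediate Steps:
W(o) = 13 + o
q(z) = z (q(z) = z - 1*0 = z + 0 = z)
q(sqrt(-18 + W(9))) - 1*(-402872) = sqrt(-18 + (13 + 9)) - 1*(-402872) = sqrt(-18 + 22) + 402872 = sqrt(4) + 402872 = 2 + 402872 = 402874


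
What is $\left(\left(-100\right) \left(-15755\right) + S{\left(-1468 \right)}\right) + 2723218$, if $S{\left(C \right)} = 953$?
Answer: $4299671$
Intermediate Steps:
$\left(\left(-100\right) \left(-15755\right) + S{\left(-1468 \right)}\right) + 2723218 = \left(\left(-100\right) \left(-15755\right) + 953\right) + 2723218 = \left(1575500 + 953\right) + 2723218 = 1576453 + 2723218 = 4299671$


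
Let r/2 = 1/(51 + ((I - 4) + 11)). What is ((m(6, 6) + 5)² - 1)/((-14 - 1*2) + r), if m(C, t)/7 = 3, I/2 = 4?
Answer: -22275/527 ≈ -42.268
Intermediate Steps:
I = 8 (I = 2*4 = 8)
m(C, t) = 21 (m(C, t) = 7*3 = 21)
r = 1/33 (r = 2/(51 + ((8 - 4) + 11)) = 2/(51 + (4 + 11)) = 2/(51 + 15) = 2/66 = 2*(1/66) = 1/33 ≈ 0.030303)
((m(6, 6) + 5)² - 1)/((-14 - 1*2) + r) = ((21 + 5)² - 1)/((-14 - 1*2) + 1/33) = (26² - 1)/((-14 - 2) + 1/33) = (676 - 1)/(-16 + 1/33) = 675/(-527/33) = -33/527*675 = -22275/527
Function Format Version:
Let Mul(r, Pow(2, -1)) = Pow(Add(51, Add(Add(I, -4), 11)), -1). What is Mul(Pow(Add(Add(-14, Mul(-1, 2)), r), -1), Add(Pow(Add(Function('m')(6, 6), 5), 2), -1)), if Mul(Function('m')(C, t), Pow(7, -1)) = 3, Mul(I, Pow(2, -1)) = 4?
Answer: Rational(-22275, 527) ≈ -42.268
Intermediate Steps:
I = 8 (I = Mul(2, 4) = 8)
Function('m')(C, t) = 21 (Function('m')(C, t) = Mul(7, 3) = 21)
r = Rational(1, 33) (r = Mul(2, Pow(Add(51, Add(Add(8, -4), 11)), -1)) = Mul(2, Pow(Add(51, Add(4, 11)), -1)) = Mul(2, Pow(Add(51, 15), -1)) = Mul(2, Pow(66, -1)) = Mul(2, Rational(1, 66)) = Rational(1, 33) ≈ 0.030303)
Mul(Pow(Add(Add(-14, Mul(-1, 2)), r), -1), Add(Pow(Add(Function('m')(6, 6), 5), 2), -1)) = Mul(Pow(Add(Add(-14, Mul(-1, 2)), Rational(1, 33)), -1), Add(Pow(Add(21, 5), 2), -1)) = Mul(Pow(Add(Add(-14, -2), Rational(1, 33)), -1), Add(Pow(26, 2), -1)) = Mul(Pow(Add(-16, Rational(1, 33)), -1), Add(676, -1)) = Mul(Pow(Rational(-527, 33), -1), 675) = Mul(Rational(-33, 527), 675) = Rational(-22275, 527)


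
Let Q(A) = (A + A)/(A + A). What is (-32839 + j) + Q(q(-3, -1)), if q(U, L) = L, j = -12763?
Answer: -45601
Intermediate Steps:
Q(A) = 1 (Q(A) = (2*A)/((2*A)) = (2*A)*(1/(2*A)) = 1)
(-32839 + j) + Q(q(-3, -1)) = (-32839 - 12763) + 1 = -45602 + 1 = -45601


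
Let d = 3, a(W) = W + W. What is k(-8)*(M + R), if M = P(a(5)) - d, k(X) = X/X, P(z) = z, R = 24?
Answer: 31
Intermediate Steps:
a(W) = 2*W
k(X) = 1
M = 7 (M = 2*5 - 1*3 = 10 - 3 = 7)
k(-8)*(M + R) = 1*(7 + 24) = 1*31 = 31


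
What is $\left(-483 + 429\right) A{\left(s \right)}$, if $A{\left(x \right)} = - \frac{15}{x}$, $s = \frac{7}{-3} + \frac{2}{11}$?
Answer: $- \frac{26730}{71} \approx -376.48$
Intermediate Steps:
$s = - \frac{71}{33}$ ($s = 7 \left(- \frac{1}{3}\right) + 2 \cdot \frac{1}{11} = - \frac{7}{3} + \frac{2}{11} = - \frac{71}{33} \approx -2.1515$)
$\left(-483 + 429\right) A{\left(s \right)} = \left(-483 + 429\right) \left(- \frac{15}{- \frac{71}{33}}\right) = - 54 \left(\left(-15\right) \left(- \frac{33}{71}\right)\right) = \left(-54\right) \frac{495}{71} = - \frac{26730}{71}$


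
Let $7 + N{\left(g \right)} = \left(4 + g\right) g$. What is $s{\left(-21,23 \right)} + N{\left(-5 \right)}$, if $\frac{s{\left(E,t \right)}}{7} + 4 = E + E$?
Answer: $-324$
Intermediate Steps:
$s{\left(E,t \right)} = -28 + 14 E$ ($s{\left(E,t \right)} = -28 + 7 \left(E + E\right) = -28 + 7 \cdot 2 E = -28 + 14 E$)
$N{\left(g \right)} = -7 + g \left(4 + g\right)$ ($N{\left(g \right)} = -7 + \left(4 + g\right) g = -7 + g \left(4 + g\right)$)
$s{\left(-21,23 \right)} + N{\left(-5 \right)} = \left(-28 + 14 \left(-21\right)\right) + \left(-7 + \left(-5\right)^{2} + 4 \left(-5\right)\right) = \left(-28 - 294\right) - 2 = -322 - 2 = -324$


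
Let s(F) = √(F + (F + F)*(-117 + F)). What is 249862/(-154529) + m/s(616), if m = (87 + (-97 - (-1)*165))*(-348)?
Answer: -249862/154529 - 4495*√17094/8547 ≈ -70.377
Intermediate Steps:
m = -53940 (m = (87 + (-97 - 1*(-165)))*(-348) = (87 + (-97 + 165))*(-348) = (87 + 68)*(-348) = 155*(-348) = -53940)
s(F) = √(F + 2*F*(-117 + F)) (s(F) = √(F + (2*F)*(-117 + F)) = √(F + 2*F*(-117 + F)))
249862/(-154529) + m/s(616) = 249862/(-154529) - 53940*√154/(308*√(-233 + 2*616)) = 249862*(-1/154529) - 53940*√154/(308*√(-233 + 1232)) = -249862/154529 - 53940*√17094/102564 = -249862/154529 - 4495*√17094/8547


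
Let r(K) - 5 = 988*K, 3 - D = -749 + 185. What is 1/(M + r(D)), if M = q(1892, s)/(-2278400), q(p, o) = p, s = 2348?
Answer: 569600/319090489127 ≈ 1.7851e-6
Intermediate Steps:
D = 567 (D = 3 - (-749 + 185) = 3 - 1*(-564) = 3 + 564 = 567)
r(K) = 5 + 988*K
M = -473/569600 (M = 1892/(-2278400) = 1892*(-1/2278400) = -473/569600 ≈ -0.00083041)
1/(M + r(D)) = 1/(-473/569600 + (5 + 988*567)) = 1/(-473/569600 + (5 + 560196)) = 1/(-473/569600 + 560201) = 1/(319090489127/569600) = 569600/319090489127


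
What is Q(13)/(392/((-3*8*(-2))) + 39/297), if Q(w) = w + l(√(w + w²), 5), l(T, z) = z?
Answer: 3564/1643 ≈ 2.1692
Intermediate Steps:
Q(w) = 5 + w (Q(w) = w + 5 = 5 + w)
Q(13)/(392/((-3*8*(-2))) + 39/297) = (5 + 13)/(392/((-3*8*(-2))) + 39/297) = 18/(392/((-24*(-2))) + 39*(1/297)) = 18/(392/48 + 13/99) = 18/(392*(1/48) + 13/99) = 18/(49/6 + 13/99) = 18/(1643/198) = 18*(198/1643) = 3564/1643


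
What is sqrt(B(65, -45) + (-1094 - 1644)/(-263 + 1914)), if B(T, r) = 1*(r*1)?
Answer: I*sqrt(127181483)/1651 ≈ 6.8307*I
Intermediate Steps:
B(T, r) = r (B(T, r) = 1*r = r)
sqrt(B(65, -45) + (-1094 - 1644)/(-263 + 1914)) = sqrt(-45 + (-1094 - 1644)/(-263 + 1914)) = sqrt(-45 - 2738/1651) = sqrt(-77033/1651) = I*sqrt(127181483)/1651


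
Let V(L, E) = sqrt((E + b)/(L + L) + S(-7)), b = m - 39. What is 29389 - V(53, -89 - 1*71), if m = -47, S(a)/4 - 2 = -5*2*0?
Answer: 29389 - sqrt(15953)/53 ≈ 29387.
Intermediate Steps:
S(a) = 8 (S(a) = 8 + 4*(-5*2*0) = 8 + 4*(-10*0) = 8 + 4*0 = 8 + 0 = 8)
b = -86 (b = -47 - 39 = -86)
V(L, E) = sqrt(8 + (-86 + E)/(2*L)) (V(L, E) = sqrt((E - 86)/(L + L) + 8) = sqrt((-86 + E)/((2*L)) + 8) = sqrt((-86 + E)*(1/(2*L)) + 8) = sqrt((-86 + E)/(2*L) + 8) = sqrt(8 + (-86 + E)/(2*L)))
29389 - V(53, -89 - 1*71) = 29389 - sqrt(2)*sqrt((-86 + (-89 - 1*71) + 16*53)/53)/2 = 29389 - sqrt(2)*sqrt((-86 + (-89 - 71) + 848)/53)/2 = 29389 - sqrt(2)*sqrt((-86 - 160 + 848)/53)/2 = 29389 - sqrt(2)*sqrt((1/53)*602)/2 = 29389 - sqrt(2)*sqrt(602/53)/2 = 29389 - sqrt(2)*sqrt(31906)/53/2 = 29389 - sqrt(15953)/53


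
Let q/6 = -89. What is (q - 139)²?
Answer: 452929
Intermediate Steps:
q = -534 (q = 6*(-89) = -534)
(q - 139)² = (-534 - 139)² = (-673)² = 452929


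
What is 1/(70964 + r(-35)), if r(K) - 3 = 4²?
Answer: 1/70983 ≈ 1.4088e-5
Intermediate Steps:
r(K) = 19 (r(K) = 3 + 4² = 3 + 16 = 19)
1/(70964 + r(-35)) = 1/(70964 + 19) = 1/70983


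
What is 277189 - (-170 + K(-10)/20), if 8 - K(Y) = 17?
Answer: 5547189/20 ≈ 2.7736e+5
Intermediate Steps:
K(Y) = -9 (K(Y) = 8 - 1*17 = 8 - 17 = -9)
277189 - (-170 + K(-10)/20) = 277189 - (-170 - 9/20) = 277189 - 1*(-3409/20) = 277189 + 3409/20 = 5547189/20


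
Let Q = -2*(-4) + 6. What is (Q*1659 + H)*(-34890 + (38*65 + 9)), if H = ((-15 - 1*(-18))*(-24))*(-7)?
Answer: -769113030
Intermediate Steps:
Q = 14 (Q = 8 + 6 = 14)
H = 504 (H = ((-15 + 18)*(-24))*(-7) = (3*(-24))*(-7) = -72*(-7) = 504)
(Q*1659 + H)*(-34890 + (38*65 + 9)) = (14*1659 + 504)*(-34890 + (38*65 + 9)) = (23226 + 504)*(-34890 + (2470 + 9)) = 23730*(-34890 + 2479) = 23730*(-32411) = -769113030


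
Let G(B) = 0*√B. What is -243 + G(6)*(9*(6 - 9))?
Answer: -243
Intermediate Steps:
G(B) = 0
-243 + G(6)*(9*(6 - 9)) = -243 + 0*(9*(6 - 9)) = -243 + 0*(9*(-3)) = -243 + 0*(-27) = -243 + 0 = -243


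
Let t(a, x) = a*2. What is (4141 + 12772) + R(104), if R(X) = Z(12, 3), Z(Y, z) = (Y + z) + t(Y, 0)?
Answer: 16952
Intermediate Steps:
t(a, x) = 2*a
Z(Y, z) = z + 3*Y (Z(Y, z) = (Y + z) + 2*Y = z + 3*Y)
R(X) = 39 (R(X) = 3 + 3*12 = 3 + 36 = 39)
(4141 + 12772) + R(104) = (4141 + 12772) + 39 = 16913 + 39 = 16952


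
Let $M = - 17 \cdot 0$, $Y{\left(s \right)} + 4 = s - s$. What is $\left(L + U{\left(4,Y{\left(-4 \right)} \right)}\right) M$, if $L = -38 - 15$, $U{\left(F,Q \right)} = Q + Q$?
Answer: $0$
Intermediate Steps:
$Y{\left(s \right)} = -4$ ($Y{\left(s \right)} = -4 + \left(s - s\right) = -4 + 0 = -4$)
$U{\left(F,Q \right)} = 2 Q$
$L = -53$
$M = 0$ ($M = \left(-1\right) 0 = 0$)
$\left(L + U{\left(4,Y{\left(-4 \right)} \right)}\right) M = \left(-53 + 2 \left(-4\right)\right) 0 = \left(-53 - 8\right) 0 = \left(-61\right) 0 = 0$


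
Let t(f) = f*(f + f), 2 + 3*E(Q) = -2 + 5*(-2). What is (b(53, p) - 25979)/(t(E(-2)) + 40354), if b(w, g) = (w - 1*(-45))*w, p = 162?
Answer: -187065/363578 ≈ -0.51451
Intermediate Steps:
E(Q) = -14/3 (E(Q) = -⅔ + (-2 + 5*(-2))/3 = -⅔ + (-2 - 10)/3 = -⅔ + (⅓)*(-12) = -⅔ - 4 = -14/3)
b(w, g) = w*(45 + w) (b(w, g) = (w + 45)*w = (45 + w)*w = w*(45 + w))
t(f) = 2*f² (t(f) = f*(2*f) = 2*f²)
(b(53, p) - 25979)/(t(E(-2)) + 40354) = (53*(45 + 53) - 25979)/(2*(-14/3)² + 40354) = (53*98 - 25979)/(2*(196/9) + 40354) = (5194 - 25979)/(392/9 + 40354) = -20785/363578/9 = -20785*9/363578 = -187065/363578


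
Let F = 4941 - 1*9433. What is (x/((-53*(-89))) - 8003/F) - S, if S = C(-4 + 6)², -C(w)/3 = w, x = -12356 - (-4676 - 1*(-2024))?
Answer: -768635721/21188764 ≈ -36.276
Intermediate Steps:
x = -9704 (x = -12356 - (-4676 + 2024) = -12356 - 1*(-2652) = -12356 + 2652 = -9704)
C(w) = -3*w
F = -4492 (F = 4941 - 9433 = -4492)
S = 36 (S = (-3*(-4 + 6))² = (-3*2)² = (-6)² = 36)
(x/((-53*(-89))) - 8003/F) - S = (-9704/((-53*(-89))) - 8003/(-4492)) - 1*36 = (-9704/4717 - 8003*(-1/4492)) - 36 = (-9704*1/4717 + 8003/4492) - 36 = (-9704/4717 + 8003/4492) - 36 = -5840217/21188764 - 36 = -768635721/21188764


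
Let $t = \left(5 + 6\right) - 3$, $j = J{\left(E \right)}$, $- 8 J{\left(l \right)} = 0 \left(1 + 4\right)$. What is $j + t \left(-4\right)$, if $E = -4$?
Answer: $-32$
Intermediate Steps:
$J{\left(l \right)} = 0$ ($J{\left(l \right)} = - \frac{0 \left(1 + 4\right)}{8} = - \frac{0 \cdot 5}{8} = \left(- \frac{1}{8}\right) 0 = 0$)
$j = 0$
$t = 8$ ($t = 11 - 3 = 8$)
$j + t \left(-4\right) = 0 + 8 \left(-4\right) = 0 - 32 = -32$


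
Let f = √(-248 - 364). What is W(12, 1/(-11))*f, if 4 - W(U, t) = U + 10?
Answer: -108*I*√17 ≈ -445.3*I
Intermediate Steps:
f = 6*I*√17 (f = √(-612) = 6*I*√17 ≈ 24.739*I)
W(U, t) = -6 - U (W(U, t) = 4 - (U + 10) = 4 - (10 + U) = 4 + (-10 - U) = -6 - U)
W(12, 1/(-11))*f = (-6 - 1*12)*(6*I*√17) = (-6 - 12)*(6*I*√17) = -108*I*√17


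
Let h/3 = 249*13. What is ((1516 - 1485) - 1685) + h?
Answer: 8057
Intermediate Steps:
h = 9711 (h = 3*(249*13) = 3*3237 = 9711)
((1516 - 1485) - 1685) + h = ((1516 - 1485) - 1685) + 9711 = (31 - 1685) + 9711 = -1654 + 9711 = 8057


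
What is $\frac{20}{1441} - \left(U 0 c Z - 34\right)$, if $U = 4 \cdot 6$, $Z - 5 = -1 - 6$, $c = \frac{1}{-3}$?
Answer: $\frac{49014}{1441} \approx 34.014$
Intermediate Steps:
$c = - \frac{1}{3} \approx -0.33333$
$Z = -2$ ($Z = 5 - 7 = -2$)
$U = 24$
$\frac{20}{1441} - \left(U 0 c Z - 34\right) = \frac{20}{1441} - \left(24 \cdot 0 \left(- \frac{1}{3}\right) \left(-2\right) - 34\right) = 20 \cdot \frac{1}{1441} - \left(24 \cdot 0 \left(-2\right) - 34\right) = \frac{20}{1441} - \left(24 \cdot 0 - 34\right) = \frac{20}{1441} - \left(0 - 34\right) = \frac{20}{1441} - -34 = \frac{20}{1441} + 34 = \frac{49014}{1441}$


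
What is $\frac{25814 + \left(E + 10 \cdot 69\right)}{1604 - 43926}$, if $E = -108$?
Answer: $- \frac{13198}{21161} \approx -0.62369$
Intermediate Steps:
$\frac{25814 + \left(E + 10 \cdot 69\right)}{1604 - 43926} = \frac{25814 + \left(-108 + 10 \cdot 69\right)}{1604 - 43926} = \frac{25814 + \left(-108 + 690\right)}{-42322} = \left(25814 + 582\right) \left(- \frac{1}{42322}\right) = 26396 \left(- \frac{1}{42322}\right) = - \frac{13198}{21161}$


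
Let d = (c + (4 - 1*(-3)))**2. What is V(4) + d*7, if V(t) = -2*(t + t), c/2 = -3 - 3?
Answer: 159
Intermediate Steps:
c = -12 (c = 2*(-3 - 3) = 2*(-6) = -12)
V(t) = -4*t
d = 25 (d = (-12 + (4 - 1*(-3)))**2 = (-12 + (4 + 3))**2 = (-12 + 7)**2 = (-5)**2 = 25)
V(4) + d*7 = -4*4 + 25*7 = -16 + 175 = 159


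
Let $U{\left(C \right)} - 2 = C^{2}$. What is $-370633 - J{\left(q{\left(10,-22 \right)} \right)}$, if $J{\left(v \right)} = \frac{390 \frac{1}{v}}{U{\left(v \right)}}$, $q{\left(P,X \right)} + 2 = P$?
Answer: $- \frac{32615769}{88} \approx -3.7063 \cdot 10^{5}$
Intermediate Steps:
$q{\left(P,X \right)} = -2 + P$
$U{\left(C \right)} = 2 + C^{2}$
$J{\left(v \right)} = \frac{390}{v \left(2 + v^{2}\right)}$ ($J{\left(v \right)} = \frac{390 \frac{1}{v}}{2 + v^{2}} = \frac{390}{v \left(2 + v^{2}\right)}$)
$-370633 - J{\left(q{\left(10,-22 \right)} \right)} = -370633 - \frac{390}{\left(-2 + 10\right) \left(2 + \left(-2 + 10\right)^{2}\right)} = -370633 - \frac{390}{8 \left(2 + 8^{2}\right)} = -370633 - 390 \cdot \frac{1}{8} \frac{1}{2 + 64} = -370633 - 390 \cdot \frac{1}{8} \cdot \frac{1}{66} = -370633 - \frac{65}{88} = - \frac{32615769}{88}$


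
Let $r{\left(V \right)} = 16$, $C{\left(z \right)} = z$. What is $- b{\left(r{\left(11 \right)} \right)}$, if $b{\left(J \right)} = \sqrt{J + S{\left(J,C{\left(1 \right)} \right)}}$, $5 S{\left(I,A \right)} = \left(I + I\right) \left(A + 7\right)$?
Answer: $- \frac{4 \sqrt{105}}{5} \approx -8.1976$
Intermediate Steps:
$S{\left(I,A \right)} = \frac{2 I \left(7 + A\right)}{5}$ ($S{\left(I,A \right)} = \frac{\left(I + I\right) \left(A + 7\right)}{5} = \frac{2 I \left(7 + A\right)}{5}$)
$b{\left(J \right)} = \frac{\sqrt{105} \sqrt{J}}{5}$ ($b{\left(J \right)} = \sqrt{J + \frac{2 J \left(7 + 1\right)}{5}} = \sqrt{J + \frac{2}{5} J 8} = \sqrt{J + \frac{16 J}{5}} = \sqrt{\frac{21 J}{5}} = \frac{\sqrt{105} \sqrt{J}}{5}$)
$- b{\left(r{\left(11 \right)} \right)} = - \frac{\sqrt{105} \sqrt{16}}{5} = - \frac{\sqrt{105} \cdot 4}{5} = - \frac{4 \sqrt{105}}{5}$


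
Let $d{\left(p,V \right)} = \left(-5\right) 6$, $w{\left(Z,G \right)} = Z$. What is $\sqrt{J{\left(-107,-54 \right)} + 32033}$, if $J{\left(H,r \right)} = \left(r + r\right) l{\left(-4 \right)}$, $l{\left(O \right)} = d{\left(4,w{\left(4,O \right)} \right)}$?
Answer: $\sqrt{35273} \approx 187.81$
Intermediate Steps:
$d{\left(p,V \right)} = -30$
$l{\left(O \right)} = -30$
$J{\left(H,r \right)} = - 60 r$ ($J{\left(H,r \right)} = \left(r + r\right) \left(-30\right) = 2 r \left(-30\right) = - 60 r$)
$\sqrt{J{\left(-107,-54 \right)} + 32033} = \sqrt{\left(-60\right) \left(-54\right) + 32033} = \sqrt{3240 + 32033} = \sqrt{35273}$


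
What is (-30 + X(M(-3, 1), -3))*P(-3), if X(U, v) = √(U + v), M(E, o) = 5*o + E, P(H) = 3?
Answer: -90 + 3*I ≈ -90.0 + 3.0*I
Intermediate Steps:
M(E, o) = E + 5*o
(-30 + X(M(-3, 1), -3))*P(-3) = (-30 + √((-3 + 5*1) - 3))*3 = (-30 + √((-3 + 5) - 3))*3 = (-30 + √(2 - 3))*3 = (-30 + √(-1))*3 = (-30 + I)*3 = -90 + 3*I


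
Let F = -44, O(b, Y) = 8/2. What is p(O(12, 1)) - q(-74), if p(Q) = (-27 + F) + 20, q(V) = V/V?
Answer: -52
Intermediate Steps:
O(b, Y) = 4 (O(b, Y) = 8*(½) = 4)
q(V) = 1
p(Q) = -51 (p(Q) = (-27 - 44) + 20 = -71 + 20 = -51)
p(O(12, 1)) - q(-74) = -51 - 1*1 = -51 - 1 = -52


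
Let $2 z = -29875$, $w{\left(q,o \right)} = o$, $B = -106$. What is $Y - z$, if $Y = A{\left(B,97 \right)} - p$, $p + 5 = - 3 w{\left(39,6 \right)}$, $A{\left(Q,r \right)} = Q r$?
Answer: $\frac{9357}{2} \approx 4678.5$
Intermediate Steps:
$p = -23$ ($p = -5 - 18 = -23$)
$z = - \frac{29875}{2}$ ($z = \frac{1}{2} \left(-29875\right) = - \frac{29875}{2} \approx -14938.0$)
$Y = -10259$ ($Y = \left(-106\right) 97 - -23 = -10282 + 23 = -10259$)
$Y - z = -10259 - - \frac{29875}{2} = -10259 + \frac{29875}{2} = \frac{9357}{2}$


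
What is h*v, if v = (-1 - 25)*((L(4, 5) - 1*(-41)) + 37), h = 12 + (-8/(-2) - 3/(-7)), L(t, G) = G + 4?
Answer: -260130/7 ≈ -37161.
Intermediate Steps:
L(t, G) = 4 + G
h = 115/7 (h = 12 + (-8*(-½) - 3*(-⅐)) = 12 + (4 + 3/7) = 12 + 31/7 = 115/7 ≈ 16.429)
v = -2262 (v = (-1 - 25)*(((4 + 5) - 1*(-41)) + 37) = -26*((9 + 41) + 37) = -26*(50 + 37) = -26*87 = -2262)
h*v = (115/7)*(-2262) = -260130/7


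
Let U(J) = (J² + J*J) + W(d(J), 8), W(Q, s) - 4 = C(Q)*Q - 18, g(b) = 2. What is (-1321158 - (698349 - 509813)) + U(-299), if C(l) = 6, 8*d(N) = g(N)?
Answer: -2661809/2 ≈ -1.3309e+6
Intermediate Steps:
d(N) = ¼ (d(N) = (⅛)*2 = ¼)
W(Q, s) = -14 + 6*Q (W(Q, s) = 4 + (6*Q - 18) = 4 + (-18 + 6*Q) = -14 + 6*Q)
U(J) = -25/2 + 2*J² (U(J) = (J² + J*J) + (-14 + 6*(¼)) = (J² + J²) + (-14 + 3/2) = 2*J² - 25/2 = -25/2 + 2*J²)
(-1321158 - (698349 - 509813)) + U(-299) = (-1321158 - (698349 - 509813)) + (-25/2 + 2*(-299)²) = (-1321158 - 1*188536) + (-25/2 + 2*89401) = (-1321158 - 188536) + (-25/2 + 178802) = -1509694 + 357579/2 = -2661809/2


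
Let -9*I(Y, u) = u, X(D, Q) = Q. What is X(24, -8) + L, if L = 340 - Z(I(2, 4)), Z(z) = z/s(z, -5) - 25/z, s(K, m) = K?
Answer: 1099/4 ≈ 274.75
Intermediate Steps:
I(Y, u) = -u/9
Z(z) = 1 - 25/z (Z(z) = z/z - 25/z = 1 - 25/z)
L = 1131/4 (L = 340 - (-25 - ⅑*4)/((-⅑*4)) = 340 - (-25 - 4/9)/(-4/9) = 340 - (-9)*(-229)/(4*9) = 340 - 1*229/4 = 340 - 229/4 = 1131/4 ≈ 282.75)
X(24, -8) + L = -8 + 1131/4 = 1099/4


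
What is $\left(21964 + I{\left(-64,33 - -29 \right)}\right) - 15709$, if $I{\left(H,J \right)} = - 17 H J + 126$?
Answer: $73837$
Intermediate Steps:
$I{\left(H,J \right)} = 126 - 17 H J$ ($I{\left(H,J \right)} = - 17 H J + 126 = 126 - 17 H J$)
$\left(21964 + I{\left(-64,33 - -29 \right)}\right) - 15709 = \left(21964 - \left(-126 - 1088 \left(33 - -29\right)\right)\right) - 15709 = \left(21964 - \left(-126 - 1088 \left(33 + 29\right)\right)\right) - 15709 = \left(21964 - \left(-126 - 67456\right)\right) - 15709 = \left(21964 + \left(126 + 67456\right)\right) - 15709 = \left(21964 + 67582\right) - 15709 = 89546 - 15709 = 73837$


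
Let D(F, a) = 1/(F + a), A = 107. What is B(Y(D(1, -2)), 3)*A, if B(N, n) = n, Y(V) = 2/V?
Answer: 321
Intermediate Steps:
B(Y(D(1, -2)), 3)*A = 3*107 = 321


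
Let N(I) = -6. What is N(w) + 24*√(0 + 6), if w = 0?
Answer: -6 + 24*√6 ≈ 52.788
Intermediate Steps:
N(w) + 24*√(0 + 6) = -6 + 24*√(0 + 6) = -6 + 24*√6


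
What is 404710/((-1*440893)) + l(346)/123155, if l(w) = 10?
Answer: -9967530224/10859635483 ≈ -0.91785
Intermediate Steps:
404710/((-1*440893)) + l(346)/123155 = 404710/((-1*440893)) + 10/123155 = 404710/(-440893) + 10*(1/123155) = 404710*(-1/440893) + 2/24631 = -404710/440893 + 2/24631 = -9967530224/10859635483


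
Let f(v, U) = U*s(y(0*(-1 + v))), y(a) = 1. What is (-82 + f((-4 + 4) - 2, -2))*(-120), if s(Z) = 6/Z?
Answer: 11280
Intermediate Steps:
f(v, U) = 6*U (f(v, U) = U*(6/1) = U*(6*1) = U*6 = 6*U)
(-82 + f((-4 + 4) - 2, -2))*(-120) = (-82 + 6*(-2))*(-120) = (-82 - 12)*(-120) = -94*(-120) = 11280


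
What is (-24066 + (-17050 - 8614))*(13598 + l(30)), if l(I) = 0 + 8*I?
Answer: -688163740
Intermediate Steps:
l(I) = 8*I
(-24066 + (-17050 - 8614))*(13598 + l(30)) = (-24066 + (-17050 - 8614))*(13598 + 8*30) = (-24066 - 25664)*(13598 + 240) = -49730*13838 = -688163740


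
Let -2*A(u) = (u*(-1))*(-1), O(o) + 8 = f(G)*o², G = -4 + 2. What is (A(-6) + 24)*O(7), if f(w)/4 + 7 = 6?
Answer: -5508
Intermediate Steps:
G = -2
f(w) = -4 (f(w) = -28 + 4*6 = -28 + 24 = -4)
O(o) = -8 - 4*o²
A(u) = -u/2 (A(u) = -u*(-1)*(-1)/2 = -(-u)*(-1)/2 = -u/2)
(A(-6) + 24)*O(7) = (-½*(-6) + 24)*(-8 - 4*7²) = (3 + 24)*(-8 - 4*49) = 27*(-8 - 196) = 27*(-204) = -5508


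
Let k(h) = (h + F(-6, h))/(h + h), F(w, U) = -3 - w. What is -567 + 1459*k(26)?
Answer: 12827/52 ≈ 246.67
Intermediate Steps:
k(h) = (3 + h)/(2*h) (k(h) = (h + (-3 - 1*(-6)))/(h + h) = (h + (-3 + 6))/((2*h)) = (h + 3)*(1/(2*h)) = (3 + h)*(1/(2*h)) = (3 + h)/(2*h))
-567 + 1459*k(26) = -567 + 1459*((1/2)*(3 + 26)/26) = -567 + 1459*((1/2)*(1/26)*29) = -567 + 1459*(29/52) = -567 + 42311/52 = 12827/52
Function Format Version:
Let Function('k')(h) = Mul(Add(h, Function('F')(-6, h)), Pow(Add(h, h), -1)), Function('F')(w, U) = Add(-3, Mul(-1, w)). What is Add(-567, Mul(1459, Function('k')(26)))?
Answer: Rational(12827, 52) ≈ 246.67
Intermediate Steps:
Function('k')(h) = Mul(Rational(1, 2), Pow(h, -1), Add(3, h)) (Function('k')(h) = Mul(Add(h, Add(-3, Mul(-1, -6))), Pow(Add(h, h), -1)) = Mul(Add(h, Add(-3, 6)), Pow(Mul(2, h), -1)) = Mul(Add(h, 3), Mul(Rational(1, 2), Pow(h, -1))) = Mul(Add(3, h), Mul(Rational(1, 2), Pow(h, -1))) = Mul(Rational(1, 2), Pow(h, -1), Add(3, h)))
Add(-567, Mul(1459, Function('k')(26))) = Add(-567, Mul(1459, Mul(Rational(1, 2), Pow(26, -1), Add(3, 26)))) = Add(-567, Mul(1459, Mul(Rational(1, 2), Rational(1, 26), 29))) = Add(-567, Mul(1459, Rational(29, 52))) = Add(-567, Rational(42311, 52)) = Rational(12827, 52)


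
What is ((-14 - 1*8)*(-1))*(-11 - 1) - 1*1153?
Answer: -1417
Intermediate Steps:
((-14 - 1*8)*(-1))*(-11 - 1) - 1*1153 = ((-14 - 8)*(-1))*(-12) - 1153 = -22*(-1)*(-12) - 1153 = 22*(-12) - 1153 = -264 - 1153 = -1417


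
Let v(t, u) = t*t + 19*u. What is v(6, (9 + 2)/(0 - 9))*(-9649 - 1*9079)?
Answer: -2153720/9 ≈ -2.3930e+5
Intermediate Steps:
v(t, u) = t**2 + 19*u
v(6, (9 + 2)/(0 - 9))*(-9649 - 1*9079) = (6**2 + 19*((9 + 2)/(0 - 9)))*(-9649 - 1*9079) = (36 + 19*(11/(-9)))*(-9649 - 9079) = (36 + 19*(11*(-1/9)))*(-18728) = (36 + 19*(-11/9))*(-18728) = (36 - 209/9)*(-18728) = (115/9)*(-18728) = -2153720/9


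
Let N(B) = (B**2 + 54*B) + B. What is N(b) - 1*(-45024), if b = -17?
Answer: 44378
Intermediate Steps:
N(B) = B**2 + 55*B
N(b) - 1*(-45024) = -17*(55 - 17) - 1*(-45024) = -17*38 + 45024 = -646 + 45024 = 44378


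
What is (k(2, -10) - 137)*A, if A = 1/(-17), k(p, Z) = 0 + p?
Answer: 135/17 ≈ 7.9412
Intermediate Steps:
k(p, Z) = p
A = -1/17 ≈ -0.058824
(k(2, -10) - 137)*A = (2 - 137)*(-1/17) = -135*(-1/17) = 135/17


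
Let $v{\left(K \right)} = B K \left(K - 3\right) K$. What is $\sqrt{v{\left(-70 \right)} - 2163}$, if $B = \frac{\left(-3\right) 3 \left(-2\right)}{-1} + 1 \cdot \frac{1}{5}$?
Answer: $\sqrt{6364897} \approx 2522.9$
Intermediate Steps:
$B = - \frac{89}{5}$ ($B = \left(-9\right) \left(-2\right) \left(-1\right) + 1 \cdot \frac{1}{5} = 18 \left(-1\right) + \frac{1}{5} = -18 + \frac{1}{5} = - \frac{89}{5} \approx -17.8$)
$v{\left(K \right)} = - \frac{89 K^{2} \left(-3 + K\right)}{5}$ ($v{\left(K \right)} = - \frac{89 K \left(K - 3\right)}{5} K = - \frac{89 K \left(-3 + K\right)}{5} K = - \frac{89 K^{2} \left(-3 + K\right)}{5}$)
$\sqrt{v{\left(-70 \right)} - 2163} = \sqrt{\frac{89 \left(-70\right)^{2} \left(3 - -70\right)}{5} - 2163} = \sqrt{\frac{89}{5} \cdot 4900 \left(3 + 70\right) - 2163} = \sqrt{\frac{89}{5} \cdot 4900 \cdot 73 - 2163} = \sqrt{6367060 - 2163} = \sqrt{6364897}$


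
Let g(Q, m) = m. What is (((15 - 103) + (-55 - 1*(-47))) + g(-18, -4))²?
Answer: 10000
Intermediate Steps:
(((15 - 103) + (-55 - 1*(-47))) + g(-18, -4))² = (((15 - 103) + (-55 - 1*(-47))) - 4)² = ((-88 + (-55 + 47)) - 4)² = ((-88 - 8) - 4)² = (-96 - 4)² = (-100)² = 10000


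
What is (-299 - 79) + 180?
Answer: -198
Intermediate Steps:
(-299 - 79) + 180 = -378 + 180 = -198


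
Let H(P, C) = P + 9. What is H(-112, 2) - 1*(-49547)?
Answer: 49444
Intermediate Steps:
H(P, C) = 9 + P
H(-112, 2) - 1*(-49547) = (9 - 112) - 1*(-49547) = -103 + 49547 = 49444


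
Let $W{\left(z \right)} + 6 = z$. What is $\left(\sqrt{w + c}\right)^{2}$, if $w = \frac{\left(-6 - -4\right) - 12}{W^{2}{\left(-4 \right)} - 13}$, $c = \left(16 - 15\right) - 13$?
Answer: $- \frac{1058}{87} \approx -12.161$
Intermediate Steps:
$W{\left(z \right)} = -6 + z$
$c = -12$ ($c = 1 - 13 = -12$)
$w = - \frac{14}{87}$ ($w = \frac{\left(-6 - -4\right) - 12}{\left(-6 - 4\right)^{2} - 13} = \frac{\left(-6 + 4\right) - 12}{\left(-10\right)^{2} - 13} = \frac{-2 - 12}{100 - 13} = - \frac{14}{87} \approx -0.16092$)
$\left(\sqrt{w + c}\right)^{2} = \left(\sqrt{- \frac{14}{87} - 12}\right)^{2} = \left(\sqrt{- \frac{1058}{87}}\right)^{2} = \left(\frac{23 i \sqrt{174}}{87}\right)^{2} = - \frac{1058}{87}$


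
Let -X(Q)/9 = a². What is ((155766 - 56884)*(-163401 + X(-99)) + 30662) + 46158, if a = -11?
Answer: -16265023360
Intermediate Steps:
X(Q) = -1089 (X(Q) = -9*(-11)² = -9*121 = -1089)
((155766 - 56884)*(-163401 + X(-99)) + 30662) + 46158 = ((155766 - 56884)*(-163401 - 1089) + 30662) + 46158 = (98882*(-164490) + 30662) + 46158 = (-16265100180 + 30662) + 46158 = -16265069518 + 46158 = -16265023360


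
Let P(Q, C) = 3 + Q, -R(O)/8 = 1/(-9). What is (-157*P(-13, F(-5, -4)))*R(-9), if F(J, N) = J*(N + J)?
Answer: 12560/9 ≈ 1395.6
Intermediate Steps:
F(J, N) = J*(J + N)
R(O) = 8/9 (R(O) = -8/(-9) = -8*(-⅑) = 8/9)
(-157*P(-13, F(-5, -4)))*R(-9) = -157*(3 - 13)*(8/9) = -157*(-10)*(8/9) = 1570*(8/9) = 12560/9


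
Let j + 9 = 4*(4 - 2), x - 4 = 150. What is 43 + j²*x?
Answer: 197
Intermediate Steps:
x = 154 (x = 4 + 150 = 154)
j = -1 (j = -9 + 4*(4 - 2) = -9 + 4*2 = -9 + 8 = -1)
43 + j²*x = 43 + (-1)²*154 = 43 + 1*154 = 43 + 154 = 197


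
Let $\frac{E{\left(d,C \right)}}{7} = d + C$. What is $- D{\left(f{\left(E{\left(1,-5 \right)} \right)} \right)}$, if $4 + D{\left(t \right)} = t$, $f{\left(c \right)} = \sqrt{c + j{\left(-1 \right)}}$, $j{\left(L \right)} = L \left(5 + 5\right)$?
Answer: $4 - i \sqrt{38} \approx 4.0 - 6.1644 i$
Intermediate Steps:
$j{\left(L \right)} = 10 L$ ($j{\left(L \right)} = L 10 = 10 L$)
$E{\left(d,C \right)} = 7 C + 7 d$ ($E{\left(d,C \right)} = 7 \left(d + C\right) = 7 \left(C + d\right) = 7 C + 7 d$)
$f{\left(c \right)} = \sqrt{-10 + c}$ ($f{\left(c \right)} = \sqrt{c + 10 \left(-1\right)} = \sqrt{c - 10} = \sqrt{-10 + c}$)
$D{\left(t \right)} = -4 + t$
$- D{\left(f{\left(E{\left(1,-5 \right)} \right)} \right)} = - (-4 + \sqrt{-10 + \left(7 \left(-5\right) + 7 \cdot 1\right)}) = - (-4 + \sqrt{-10 + \left(-35 + 7\right)}) = - (-4 + \sqrt{-10 - 28}) = - (-4 + \sqrt{-38}) = - (-4 + i \sqrt{38}) = 4 - i \sqrt{38}$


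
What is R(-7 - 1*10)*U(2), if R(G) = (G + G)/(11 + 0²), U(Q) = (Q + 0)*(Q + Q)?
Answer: -272/11 ≈ -24.727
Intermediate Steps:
U(Q) = 2*Q² (U(Q) = Q*(2*Q) = 2*Q²)
R(G) = 2*G/11 (R(G) = (2*G)/(11 + 0) = (2*G)/11 = (2*G)*(1/11) = 2*G/11)
R(-7 - 1*10)*U(2) = (2*(-7 - 1*10)/11)*(2*2²) = (2*(-7 - 10)/11)*(2*4) = ((2/11)*(-17))*8 = -34/11*8 = -272/11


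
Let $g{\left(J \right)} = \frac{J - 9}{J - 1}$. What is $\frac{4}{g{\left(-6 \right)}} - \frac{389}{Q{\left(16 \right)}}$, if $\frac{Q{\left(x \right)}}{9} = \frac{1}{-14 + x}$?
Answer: $- \frac{3806}{45} \approx -84.578$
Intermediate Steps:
$g{\left(J \right)} = \frac{-9 + J}{-1 + J}$
$Q{\left(x \right)} = \frac{9}{-14 + x}$
$\frac{4}{g{\left(-6 \right)}} - \frac{389}{Q{\left(16 \right)}} = \frac{4}{\frac{1}{-1 - 6} \left(-9 - 6\right)} - \frac{389}{9 \frac{1}{-14 + 16}} = \frac{4}{\frac{1}{-7} \left(-15\right)} - \frac{389}{9 \cdot \frac{1}{2}} = \frac{4}{\left(- \frac{1}{7}\right) \left(-15\right)} - \frac{389}{9 \cdot \frac{1}{2}} = \frac{4}{\frac{15}{7}} - \frac{389}{\frac{9}{2}} = 4 \cdot \frac{7}{15} - \frac{778}{9} = \frac{28}{15} - \frac{778}{9} = - \frac{3806}{45}$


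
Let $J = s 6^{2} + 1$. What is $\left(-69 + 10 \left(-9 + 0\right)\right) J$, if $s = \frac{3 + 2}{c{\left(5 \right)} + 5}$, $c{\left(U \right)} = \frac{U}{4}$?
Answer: $- \frac{23691}{5} \approx -4738.2$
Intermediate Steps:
$c{\left(U \right)} = \frac{U}{4}$ ($c{\left(U \right)} = U \frac{1}{4} = \frac{U}{4}$)
$s = \frac{4}{5}$ ($s = \frac{3 + 2}{\frac{1}{4} \cdot 5 + 5} = \frac{5}{\frac{5}{4} + 5} = \frac{5}{\frac{25}{4}} = 5 \cdot \frac{4}{25} = \frac{4}{5} \approx 0.8$)
$J = \frac{149}{5}$ ($J = \frac{4 \cdot 6^{2}}{5} + 1 = \frac{4}{5} \cdot 36 + 1 = \frac{144}{5} + 1 = \frac{149}{5} \approx 29.8$)
$\left(-69 + 10 \left(-9 + 0\right)\right) J = \left(-69 + 10 \left(-9 + 0\right)\right) \frac{149}{5} = \left(-69 + 10 \left(-9\right)\right) \frac{149}{5} = \left(-69 - 90\right) \frac{149}{5} = \left(-159\right) \frac{149}{5} = - \frac{23691}{5}$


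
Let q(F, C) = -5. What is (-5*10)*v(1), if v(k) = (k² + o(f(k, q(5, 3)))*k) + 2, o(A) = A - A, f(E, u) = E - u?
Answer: -150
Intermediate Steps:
o(A) = 0
v(k) = 2 + k² (v(k) = (k² + 0*k) + 2 = (k² + 0) + 2 = k² + 2 = 2 + k²)
(-5*10)*v(1) = (-5*10)*(2 + 1²) = -50*(2 + 1) = -50*3 = -150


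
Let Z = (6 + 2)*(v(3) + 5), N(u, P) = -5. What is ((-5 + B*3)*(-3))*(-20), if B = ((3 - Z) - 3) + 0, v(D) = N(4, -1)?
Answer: -300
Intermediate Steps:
v(D) = -5
Z = 0 (Z = (6 + 2)*(-5 + 5) = 8*0 = 0)
B = 0 (B = ((3 - 1*0) - 3) + 0 = ((3 + 0) - 3) + 0 = (3 - 3) + 0 = 0 + 0 = 0)
((-5 + B*3)*(-3))*(-20) = ((-5 + 0*3)*(-3))*(-20) = ((-5 + 0)*(-3))*(-20) = -5*(-3)*(-20) = 15*(-20) = -300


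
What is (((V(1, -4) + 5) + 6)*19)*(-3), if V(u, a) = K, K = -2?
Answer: -513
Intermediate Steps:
V(u, a) = -2
(((V(1, -4) + 5) + 6)*19)*(-3) = (((-2 + 5) + 6)*19)*(-3) = ((3 + 6)*19)*(-3) = (9*19)*(-3) = 171*(-3) = -513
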